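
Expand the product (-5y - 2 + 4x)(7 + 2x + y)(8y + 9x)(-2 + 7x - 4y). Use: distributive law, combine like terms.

1040y² - 1322xy² + 1264y³ + 2xy - 1871x²y - 691x²y² + 92xy³ - 218x³y + 160y⁴ + 224y + 252x - 1314x² + 1368x³ + 504x⁴

(-5y - 2 + 4x)(7 + 2x + y)(8y + 9x)(-2 + 7x - 4y)
= (-35y - 10xy - 5y² - 14 - 4x - 2y + 28x + 8x² + 4xy)(8y + 9x)(-2 + 7x - 4y)    [distributive law]
= (-37y - 6xy - 5y² - 14 + 24x + 8x²)(8y + 9x)(-2 + 7x - 4y)    [combine like terms]
= (-296y² - 333xy - 48xy² - 54x²y - 40y³ - 45xy² - 112y - 126x + 192xy + 216x² + 64x²y + 72x³)(-2 + 7x - 4y)    [distributive law]
= (-296y² - 141xy - 93xy² + 10x²y - 40y³ - 112y - 126x + 216x² + 72x³)(-2 + 7x - 4y)    [combine like terms]
= 592y² - 2072xy² + 1184y³ + 282xy - 987x²y + 564xy² + 186xy² - 651x²y² + 372xy³ - 20x²y + 70x³y - 40x²y² + 80y³ - 280xy³ + 160y⁴ + 224y - 784xy + 448y² + 252x - 882x² + 504xy - 432x² + 1512x³ - 864x²y - 144x³ + 504x⁴ - 288x³y    [distributive law]
= 1040y² - 1322xy² + 1264y³ + 2xy - 1871x²y - 691x²y² + 92xy³ - 218x³y + 160y⁴ + 224y + 252x - 1314x² + 1368x³ + 504x⁴    [combine like terms]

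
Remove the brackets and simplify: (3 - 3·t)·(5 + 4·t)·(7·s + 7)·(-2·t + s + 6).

(3 - 3·t)·(5 + 4·t)·(7·s + 7)·(-2·t + s + 6)
= (15 + 12·t - 15·t - 12·t^2)·(7·s + 7)·(-2·t + s + 6)    [distributive law]
= (15 - 3·t - 12·t^2)·(7·s + 7)·(-2·t + s + 6)    [combine like terms]
= (105·s + 105 - 21·s·t - 21·t - 84·s·t^2 - 84·t^2)·(-2·t + s + 6)    [distributive law]
= -210·s·t + 105·s^2 + 630·s - 210·t + 105·s + 630 + 42·s·t^2 - 21·s^2·t - 126·s·t + 42·t^2 - 21·s·t - 126·t + 168·s·t^3 - 84·s^2·t^2 - 504·s·t^2 + 168·t^3 - 84·s·t^2 - 504·t^2    [distributive law]
= -357·s·t + 105·s^2 + 735·s - 336·t + 630 - 546·s·t^2 - 21·s^2·t - 462·t^2 + 168·s·t^3 - 84·s^2·t^2 + 168·t^3    [combine like terms]

-357·s·t + 105·s^2 + 735·s - 336·t + 630 - 546·s·t^2 - 21·s^2·t - 462·t^2 + 168·s·t^3 - 84·s^2·t^2 + 168·t^3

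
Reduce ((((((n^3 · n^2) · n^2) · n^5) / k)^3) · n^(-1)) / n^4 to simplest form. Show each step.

((((((n^3 · n^2) · n^2) · n^5) / k)^3) · n^(-1)) / n^4
= ((((((n^3 · n^2) · n^2) · n^5)^3) / (k^3)) · n^(-1)) / n^4    [power of a quotient]
= ((((((n^3 · n^2) · n^2)^3) · ((n^5)^3)) / (k^3)) · n^(-1)) / n^4    [power of a product]
= ((((((n^3 · n^2)^3) · ((n^2)^3)) · ((n^5)^3)) / (k^3)) · n^(-1)) / n^4    [power of a product]
= (((((((n^3)^3) · ((n^2)^3)) · ((n^2)^3)) · ((n^5)^3)) / (k^3)) · n^(-1)) / n^4    [power of a product]
= (((((n^9 · ((n^2)^3)) · ((n^2)^3)) · ((n^5)^3)) / (k^3)) · n^(-1)) / n^4    [power of a power]
= (((((n^9 · n^6) · ((n^2)^3)) · ((n^5)^3)) / (k^3)) · n^(-1)) / n^4    [power of a power]
= ((((n^15 · ((n^2)^3)) · ((n^5)^3)) / (k^3)) · n^(-1)) / n^4    [product of powers]
= ((((n^15 · n^6) · ((n^5)^3)) / (k^3)) · n^(-1)) / n^4    [power of a power]
= (((n^21 · ((n^5)^3)) / (k^3)) · n^(-1)) / n^4    [product of powers]
= (((n^21 · n^15) / (k^3)) · n^(-1)) / n^4    [power of a power]
= ((n^36 / (k^3)) · n^(-1)) / n^4    [product of powers]
= k^(-3)n^31    [quotient of powers; product of powers]

k^(-3)n^31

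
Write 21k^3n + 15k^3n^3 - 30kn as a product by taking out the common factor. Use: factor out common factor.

3kn(7k^2 + 5k^2n^2 - 10)

21k^3n + 15k^3n^3 - 30kn
= 3(7k^3n + 5k^3n^3 - 10kn)    [factor out 3]
= 3kn(7k^2 + 5k^2n^2 - 10)    [factor out kn]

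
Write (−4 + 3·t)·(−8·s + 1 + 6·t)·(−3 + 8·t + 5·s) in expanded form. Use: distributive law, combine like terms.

−116·s + 223·s·t + 160·s^2 + 12 + 31·t − 222·t^2 − 102·s·t^2 − 120·s^2·t + 144·t^3

(−4 + 3·t)·(−8·s + 1 + 6·t)·(−3 + 8·t + 5·s)
= (32·s − 4 − 24·t − 24·s·t + 3·t + 18·t^2)·(−3 + 8·t + 5·s)    [distributive law]
= (32·s − 4 − 21·t − 24·s·t + 18·t^2)·(−3 + 8·t + 5·s)    [combine like terms]
= −96·s + 256·s·t + 160·s^2 + 12 − 32·t − 20·s + 63·t − 168·t^2 − 105·s·t + 72·s·t − 192·s·t^2 − 120·s^2·t − 54·t^2 + 144·t^3 + 90·s·t^2    [distributive law]
= −116·s + 223·s·t + 160·s^2 + 12 + 31·t − 222·t^2 − 102·s·t^2 − 120·s^2·t + 144·t^3    [combine like terms]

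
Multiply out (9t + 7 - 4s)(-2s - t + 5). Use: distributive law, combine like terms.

-14st - 9t^2 + 38t - 34s + 35 + 8s^2

(9t + 7 - 4s)(-2s - t + 5)
= -18st - 9t^2 + 45t - 14s - 7t + 35 + 8s^2 + 4st - 20s    [distributive law]
= -14st - 9t^2 + 38t - 34s + 35 + 8s^2    [combine like terms]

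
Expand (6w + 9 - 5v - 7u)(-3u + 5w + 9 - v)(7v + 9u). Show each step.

(6w + 9 - 5v - 7u)(-3u + 5w + 9 - v)(7v + 9u)
= (-18uw + 30w² + 54w - 6vw - 27u + 45w + 81 - 9v + 15uv - 25vw - 45v + 5v² + 21u² - 35uw - 63u + 7uv)(7v + 9u)    [distributive law]
= (-53uw + 30w² + 99w - 31vw - 90u + 81 - 54v + 22uv + 5v² + 21u²)(7v + 9u)    [combine like terms]
= -371uvw - 477u²w + 210vw² + 270uw² + 693vw + 891uw - 217v²w - 279uvw - 630uv - 810u² + 567v + 729u - 378v² - 486uv + 154uv² + 198u²v + 35v³ + 45uv² + 147u²v + 189u³    [distributive law]
= -650uvw - 477u²w + 210vw² + 270uw² + 693vw + 891uw - 217v²w - 1116uv - 810u² + 567v + 729u - 378v² + 199uv² + 345u²v + 35v³ + 189u³    [combine like terms]

-650uvw - 477u²w + 210vw² + 270uw² + 693vw + 891uw - 217v²w - 1116uv - 810u² + 567v + 729u - 378v² + 199uv² + 345u²v + 35v³ + 189u³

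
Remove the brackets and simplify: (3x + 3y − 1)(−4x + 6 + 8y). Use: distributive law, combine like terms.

(3x + 3y − 1)(−4x + 6 + 8y)
= −12x² + 18x + 24xy − 12xy + 18y + 24y² + 4x − 6 − 8y    [distributive law]
= −12x² + 22x + 12xy + 10y + 24y² − 6    [combine like terms]

−12x² + 22x + 12xy + 10y + 24y² − 6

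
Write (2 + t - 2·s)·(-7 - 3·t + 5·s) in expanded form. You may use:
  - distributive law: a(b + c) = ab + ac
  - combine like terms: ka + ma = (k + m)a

-14 - 13·t + 24·s - 3·t² + 11·s·t - 10·s²

(2 + t - 2·s)·(-7 - 3·t + 5·s)
= -14 - 6·t + 10·s - 7·t - 3·t² + 5·s·t + 14·s + 6·s·t - 10·s²    [distributive law]
= -14 - 13·t + 24·s - 3·t² + 11·s·t - 10·s²    [combine like terms]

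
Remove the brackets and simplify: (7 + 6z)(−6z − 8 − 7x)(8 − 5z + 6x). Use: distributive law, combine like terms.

−440z + 162z² − 631xz − 448 − 728x − 294x² + 180z³ − 6xz² − 252x²z

(7 + 6z)(−6z − 8 − 7x)(8 − 5z + 6x)
= (−42z − 56 − 49x − 36z² − 48z − 42xz)(8 − 5z + 6x)    [distributive law]
= (−90z − 56 − 49x − 36z² − 42xz)(8 − 5z + 6x)    [combine like terms]
= −720z + 450z² − 540xz − 448 + 280z − 336x − 392x + 245xz − 294x² − 288z² + 180z³ − 216xz² − 336xz + 210xz² − 252x²z    [distributive law]
= −440z + 162z² − 631xz − 448 − 728x − 294x² + 180z³ − 6xz² − 252x²z    [combine like terms]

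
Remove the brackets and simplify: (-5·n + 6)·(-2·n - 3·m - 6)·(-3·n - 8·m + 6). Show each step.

-30·n^3 - 125·m·n^2 + 6·n^2 - 120·m^2·n + 216·n + 144·m^2 + 180·m - 216

(-5·n + 6)·(-2·n - 3·m - 6)·(-3·n - 8·m + 6)
= (10·n^2 + 15·m·n + 30·n - 12·n - 18·m - 36)·(-3·n - 8·m + 6)    [distributive law]
= (10·n^2 + 15·m·n + 18·n - 18·m - 36)·(-3·n - 8·m + 6)    [combine like terms]
= -30·n^3 - 80·m·n^2 + 60·n^2 - 45·m·n^2 - 120·m^2·n + 90·m·n - 54·n^2 - 144·m·n + 108·n + 54·m·n + 144·m^2 - 108·m + 108·n + 288·m - 216    [distributive law]
= -30·n^3 - 125·m·n^2 + 6·n^2 - 120·m^2·n + 216·n + 144·m^2 + 180·m - 216    [combine like terms]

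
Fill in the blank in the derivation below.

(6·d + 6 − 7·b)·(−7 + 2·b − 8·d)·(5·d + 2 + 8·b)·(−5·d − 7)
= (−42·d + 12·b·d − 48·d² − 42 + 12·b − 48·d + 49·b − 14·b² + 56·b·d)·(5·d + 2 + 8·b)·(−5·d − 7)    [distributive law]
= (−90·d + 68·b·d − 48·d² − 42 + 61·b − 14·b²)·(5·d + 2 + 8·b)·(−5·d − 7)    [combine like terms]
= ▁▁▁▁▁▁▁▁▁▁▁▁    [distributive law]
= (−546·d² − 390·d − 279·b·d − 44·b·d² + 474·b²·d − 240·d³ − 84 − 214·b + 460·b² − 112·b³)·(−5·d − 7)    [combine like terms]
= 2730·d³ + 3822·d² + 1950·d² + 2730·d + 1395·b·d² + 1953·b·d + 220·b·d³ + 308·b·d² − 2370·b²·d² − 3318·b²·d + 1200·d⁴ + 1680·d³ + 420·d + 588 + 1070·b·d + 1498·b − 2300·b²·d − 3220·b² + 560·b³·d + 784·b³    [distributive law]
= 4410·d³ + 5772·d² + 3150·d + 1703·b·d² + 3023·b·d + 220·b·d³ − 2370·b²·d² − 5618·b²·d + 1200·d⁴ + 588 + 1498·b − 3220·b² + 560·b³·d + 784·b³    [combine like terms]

After distributive law, the bracketed line is:

(−450·d² − 180·d − 720·b·d + 340·b·d² + 136·b·d + 544·b²·d − 240·d³ − 96·d² − 384·b·d² − 210·d − 84 − 336·b + 305·b·d + 122·b + 488·b² − 70·b²·d − 28·b² − 112·b³)·(−5·d − 7)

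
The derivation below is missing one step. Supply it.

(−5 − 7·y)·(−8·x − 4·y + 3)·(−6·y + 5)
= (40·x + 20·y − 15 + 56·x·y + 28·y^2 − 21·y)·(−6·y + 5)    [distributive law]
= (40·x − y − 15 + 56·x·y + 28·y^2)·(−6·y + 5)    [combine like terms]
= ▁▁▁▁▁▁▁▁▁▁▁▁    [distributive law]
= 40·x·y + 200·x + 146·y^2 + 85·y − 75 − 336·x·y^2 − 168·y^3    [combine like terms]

By distributive law:

−240·x·y + 200·x + 6·y^2 − 5·y + 90·y − 75 − 336·x·y^2 + 280·x·y − 168·y^3 + 140·y^2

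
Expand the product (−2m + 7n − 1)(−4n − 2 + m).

(−2m + 7n − 1)(−4n − 2 + m)
= 8mn + 4m − 2m² − 28n² − 14n + 7mn + 4n + 2 − m    [distributive law]
= 15mn + 3m − 2m² − 28n² − 10n + 2    [combine like terms]

15mn + 3m − 2m² − 28n² − 10n + 2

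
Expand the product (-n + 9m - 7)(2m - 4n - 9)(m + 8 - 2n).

-74m^2n - 77mn + 80mn^2 - 42n^2 - 8n^3 + 170n + 18m^3 + 49m^2 - 697m + 504

(-n + 9m - 7)(2m - 4n - 9)(m + 8 - 2n)
= (-2mn + 4n^2 + 9n + 18m^2 - 36mn - 81m - 14m + 28n + 63)(m + 8 - 2n)    [distributive law]
= (-38mn + 4n^2 + 37n + 18m^2 - 95m + 63)(m + 8 - 2n)    [combine like terms]
= -38m^2n - 304mn + 76mn^2 + 4mn^2 + 32n^2 - 8n^3 + 37mn + 296n - 74n^2 + 18m^3 + 144m^2 - 36m^2n - 95m^2 - 760m + 190mn + 63m + 504 - 126n    [distributive law]
= -74m^2n - 77mn + 80mn^2 - 42n^2 - 8n^3 + 170n + 18m^3 + 49m^2 - 697m + 504    [combine like terms]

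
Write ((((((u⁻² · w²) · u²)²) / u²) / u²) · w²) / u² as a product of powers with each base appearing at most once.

((((((u⁻² · w²) · u²)²) / u²) / u²) · w²) / u²
= ((((((u⁻² · w²)²) · ((u²)²)) / u²) / u²) · w²) / u²    [power of a product]
= (((((((u⁻²)²) · ((w²)²)) · ((u²)²)) / u²) / u²) · w²) / u²    [power of a product]
= (((((u⁻⁴ · ((w²)²)) · ((u²)²)) / u²) / u²) · w²) / u²    [power of a power]
= (((((u⁻⁴ · w⁴) · ((u²)²)) / u²) / u²) · w²) / u²    [power of a power]
= (((((u⁻⁴ · w⁴) · u⁴) / u²) / u²) · w²) / u²    [power of a power]
= u⁻⁶·w⁶    [quotient of powers; product of powers]

u⁻⁶·w⁶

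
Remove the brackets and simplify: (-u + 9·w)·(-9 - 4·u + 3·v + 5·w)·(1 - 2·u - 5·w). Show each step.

9·u - 14·u² + 76·u·w - 8·u³ + 62·u²·w - 3·u·v + 6·u²·v - 39·u·v·w + 115·u·w² - 81·w + 450·w² + 27·v·w - 135·v·w² - 225·w³

(-u + 9·w)·(-9 - 4·u + 3·v + 5·w)·(1 - 2·u - 5·w)
= (9·u + 4·u² - 3·u·v - 5·u·w - 81·w - 36·u·w + 27·v·w + 45·w²)·(1 - 2·u - 5·w)    [distributive law]
= (9·u + 4·u² - 3·u·v - 41·u·w - 81·w + 27·v·w + 45·w²)·(1 - 2·u - 5·w)    [combine like terms]
= 9·u - 18·u² - 45·u·w + 4·u² - 8·u³ - 20·u²·w - 3·u·v + 6·u²·v + 15·u·v·w - 41·u·w + 82·u²·w + 205·u·w² - 81·w + 162·u·w + 405·w² + 27·v·w - 54·u·v·w - 135·v·w² + 45·w² - 90·u·w² - 225·w³    [distributive law]
= 9·u - 14·u² + 76·u·w - 8·u³ + 62·u²·w - 3·u·v + 6·u²·v - 39·u·v·w + 115·u·w² - 81·w + 450·w² + 27·v·w - 135·v·w² - 225·w³    [combine like terms]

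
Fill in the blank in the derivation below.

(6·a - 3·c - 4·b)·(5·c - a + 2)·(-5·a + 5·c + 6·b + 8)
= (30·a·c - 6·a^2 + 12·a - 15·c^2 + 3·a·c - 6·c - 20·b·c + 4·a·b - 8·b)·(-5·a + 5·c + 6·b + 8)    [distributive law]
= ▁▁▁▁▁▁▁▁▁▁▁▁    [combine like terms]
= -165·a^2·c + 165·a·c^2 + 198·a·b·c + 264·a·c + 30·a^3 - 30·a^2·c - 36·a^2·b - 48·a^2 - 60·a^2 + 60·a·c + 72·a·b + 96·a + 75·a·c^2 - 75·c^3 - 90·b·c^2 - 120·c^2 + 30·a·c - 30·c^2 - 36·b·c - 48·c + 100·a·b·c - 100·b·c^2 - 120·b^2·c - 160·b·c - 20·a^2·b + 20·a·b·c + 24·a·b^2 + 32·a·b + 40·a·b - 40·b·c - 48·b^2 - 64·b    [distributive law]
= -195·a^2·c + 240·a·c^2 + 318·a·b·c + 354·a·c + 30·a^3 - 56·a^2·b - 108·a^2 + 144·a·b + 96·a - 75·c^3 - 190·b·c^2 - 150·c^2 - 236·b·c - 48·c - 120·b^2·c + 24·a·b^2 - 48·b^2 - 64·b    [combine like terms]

After combine like terms, the bracketed line is:

(33·a·c - 6·a^2 + 12·a - 15·c^2 - 6·c - 20·b·c + 4·a·b - 8·b)·(-5·a + 5·c + 6·b + 8)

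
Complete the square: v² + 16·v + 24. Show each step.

v² + 16·v + 24
= v² + 16·v + 64 - 64 + 24    [add and subtract 64]
= (v + 8)² - 64 + 24    [perfect-square identity]
= (v + 8)² - 40    [combine constants]

(v + 8)² - 40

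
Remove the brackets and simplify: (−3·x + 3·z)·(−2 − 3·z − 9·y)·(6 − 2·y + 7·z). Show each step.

36·x + 150·x·y + 96·x·z + 171·x·y·z + 63·x·z^2 − 54·x·y^2 − 36·z − 150·y·z − 96·z^2 − 171·y·z^2 − 63·z^3 + 54·y^2·z

(−3·x + 3·z)·(−2 − 3·z − 9·y)·(6 − 2·y + 7·z)
= (6·x + 9·x·z + 27·x·y − 6·z − 9·z^2 − 27·y·z)·(6 − 2·y + 7·z)    [distributive law]
= 36·x − 12·x·y + 42·x·z + 54·x·z − 18·x·y·z + 63·x·z^2 + 162·x·y − 54·x·y^2 + 189·x·y·z − 36·z + 12·y·z − 42·z^2 − 54·z^2 + 18·y·z^2 − 63·z^3 − 162·y·z + 54·y^2·z − 189·y·z^2    [distributive law]
= 36·x + 150·x·y + 96·x·z + 171·x·y·z + 63·x·z^2 − 54·x·y^2 − 36·z − 150·y·z − 96·z^2 − 171·y·z^2 − 63·z^3 + 54·y^2·z    [combine like terms]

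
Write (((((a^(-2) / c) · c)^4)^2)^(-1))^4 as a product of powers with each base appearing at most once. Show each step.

a^64

(((((a^(-2) / c) · c)^4)^2)^(-1))^4
= ((((a^(-2) / c) · c)^4)^2)^(-4)    [power of a power]
= (((a^(-2) / c) · c)^4)^(-8)    [power of a power]
= ((a^(-2) / c) · c)^(-32)    [power of a power]
= ((a^(-2) / c)^(-32)) · (c^(-32))    [power of a product]
= (((a^(-2))^(-32)) / (c^(-32))) · (c^(-32))    [power of a quotient]
= (a^64 / (c^(-32))) · (c^(-32))    [power of a power]
= a^64    [quotient of powers]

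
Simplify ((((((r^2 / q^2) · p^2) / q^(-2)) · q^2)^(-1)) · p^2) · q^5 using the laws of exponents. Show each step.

q^3·r^(-2)

((((((r^2 / q^2) · p^2) / q^(-2)) · q^2)^(-1)) · p^2) · q^5
= ((((((r^2 / q^2) · p^2) / q^(-2))^(-1)) · ((q^2)^(-1))) · p^2) · q^5    [power of a product]
= ((((((r^2 / q^2) · p^2)^(-1)) / ((q^(-2))^(-1))) · ((q^2)^(-1))) · p^2) · q^5    [power of a quotient]
= ((((((r^2 / q^2)^(-1)) · ((p^2)^(-1))) / ((q^(-2))^(-1))) · ((q^2)^(-1))) · p^2) · q^5    [power of a product]
= (((((((r^2)^(-1)) / ((q^2)^(-1))) · ((p^2)^(-1))) / ((q^(-2))^(-1))) · ((q^2)^(-1))) · p^2) · q^5    [power of a quotient]
= (((((r^(-2) / ((q^2)^(-1))) · ((p^2)^(-1))) / ((q^(-2))^(-1))) · ((q^2)^(-1))) · p^2) · q^5    [power of a power]
= (((((r^(-2) / q^(-2)) · ((p^2)^(-1))) / ((q^(-2))^(-1))) · ((q^2)^(-1))) · p^2) · q^5    [power of a power]
= (((((r^(-2) / q^(-2)) · p^(-2)) / ((q^(-2))^(-1))) · ((q^2)^(-1))) · p^2) · q^5    [power of a power]
= (((((r^(-2) / q^(-2)) · p^(-2)) / q^2) · ((q^2)^(-1))) · p^2) · q^5    [power of a power]
= (((((r^(-2) / q^(-2)) · p^(-2)) / q^2) · q^(-2)) · p^2) · q^5    [power of a power]
= q^3·r^(-2)    [quotient of powers; product of powers]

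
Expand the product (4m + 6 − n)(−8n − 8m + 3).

−24mn − 32m^2 − 36m − 51n + 18 + 8n^2

(4m + 6 − n)(−8n − 8m + 3)
= −32mn − 32m^2 + 12m − 48n − 48m + 18 + 8n^2 + 8mn − 3n    [distributive law]
= −24mn − 32m^2 − 36m − 51n + 18 + 8n^2    [combine like terms]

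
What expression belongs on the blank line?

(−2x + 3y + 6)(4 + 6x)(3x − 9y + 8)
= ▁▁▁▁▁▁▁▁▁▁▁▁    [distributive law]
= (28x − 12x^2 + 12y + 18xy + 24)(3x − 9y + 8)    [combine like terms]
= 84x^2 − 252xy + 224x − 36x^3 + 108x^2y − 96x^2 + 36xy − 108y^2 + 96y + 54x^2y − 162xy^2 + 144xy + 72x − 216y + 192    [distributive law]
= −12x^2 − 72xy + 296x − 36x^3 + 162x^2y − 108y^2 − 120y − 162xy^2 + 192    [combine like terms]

Applying distributive law to the line above:

(−8x − 12x^2 + 12y + 18xy + 24 + 36x)(3x − 9y + 8)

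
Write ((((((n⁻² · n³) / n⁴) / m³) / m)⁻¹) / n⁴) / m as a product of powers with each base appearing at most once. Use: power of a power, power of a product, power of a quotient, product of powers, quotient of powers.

m³n⁻¹

((((((n⁻² · n³) / n⁴) / m³) / m)⁻¹) / n⁴) / m
= ((((((n⁻² · n³) / n⁴) / m³)⁻¹) / (m⁻¹)) / n⁴) / m    [power of a quotient]
= ((((((n⁻² · n³) / n⁴)⁻¹) / ((m³)⁻¹)) / (m⁻¹)) / n⁴) / m    [power of a quotient]
= ((((((n⁻² · n³)⁻¹) / ((n⁴)⁻¹)) / ((m³)⁻¹)) / (m⁻¹)) / n⁴) / m    [power of a quotient]
= (((((((n⁻²)⁻¹) · ((n³)⁻¹)) / ((n⁴)⁻¹)) / ((m³)⁻¹)) / (m⁻¹)) / n⁴) / m    [power of a product]
= (((((n² · ((n³)⁻¹)) / ((n⁴)⁻¹)) / ((m³)⁻¹)) / (m⁻¹)) / n⁴) / m    [power of a power]
= (((((n² · n⁻³) / ((n⁴)⁻¹)) / ((m³)⁻¹)) / (m⁻¹)) / n⁴) / m    [power of a power]
= ((((n⁻¹ / ((n⁴)⁻¹)) / ((m³)⁻¹)) / (m⁻¹)) / n⁴) / m    [product of powers]
= ((((n⁻¹ / n⁻⁴) / ((m³)⁻¹)) / (m⁻¹)) / n⁴) / m    [power of a power]
= (((n³ / ((m³)⁻¹)) / (m⁻¹)) / n⁴) / m    [quotient of powers]
= (((n³ / m⁻³) / (m⁻¹)) / n⁴) / m    [power of a power]
= m³n⁻¹    [quotient of powers; product of powers]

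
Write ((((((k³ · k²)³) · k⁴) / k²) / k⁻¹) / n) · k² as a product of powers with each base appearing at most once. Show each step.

k²⁰n⁻¹

((((((k³ · k²)³) · k⁴) / k²) / k⁻¹) / n) · k²
= (((((((k³)³) · ((k²)³)) · k⁴) / k²) / k⁻¹) / n) · k²    [power of a product]
= (((((k⁹ · ((k²)³)) · k⁴) / k²) / k⁻¹) / n) · k²    [power of a power]
= (((((k⁹ · k⁶) · k⁴) / k²) / k⁻¹) / n) · k²    [power of a power]
= ((((k¹⁵ · k⁴) / k²) / k⁻¹) / n) · k²    [product of powers]
= (((k¹⁹ / k²) / k⁻¹) / n) · k²    [product of powers]
= ((k¹⁷ / k⁻¹) / n) · k²    [quotient of powers]
= (k¹⁸ / n) · k²    [quotient of powers]
= k²⁰n⁻¹    [quotient of powers; product of powers]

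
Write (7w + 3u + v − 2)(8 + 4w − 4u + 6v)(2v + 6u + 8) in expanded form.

464vw + 160uw + 384w + 56vw^2 + 168uw^2 + 224w^2 + 244uvw − 96u^2w + 92v^2w + 152uv + 96u^2 + 160u + 60u^2v − 72u^3 + 64uv^2 + 40v^2 − 64v + 12v^3 − 128

(7w + 3u + v − 2)(8 + 4w − 4u + 6v)(2v + 6u + 8)
= (56w + 28w^2 − 28uw + 42vw + 24u + 12uw − 12u^2 + 18uv + 8v + 4vw − 4uv + 6v^2 − 16 − 8w + 8u − 12v)(2v + 6u + 8)    [distributive law]
= (48w + 28w^2 − 16uw + 46vw + 32u − 12u^2 + 14uv − 4v + 6v^2 − 16)(2v + 6u + 8)    [combine like terms]
= 96vw + 288uw + 384w + 56vw^2 + 168uw^2 + 224w^2 − 32uvw − 96u^2w − 128uw + 92v^2w + 276uvw + 368vw + 64uv + 192u^2 + 256u − 24u^2v − 72u^3 − 96u^2 + 28uv^2 + 84u^2v + 112uv − 8v^2 − 24uv − 32v + 12v^3 + 36uv^2 + 48v^2 − 32v − 96u − 128    [distributive law]
= 464vw + 160uw + 384w + 56vw^2 + 168uw^2 + 224w^2 + 244uvw − 96u^2w + 92v^2w + 152uv + 96u^2 + 160u + 60u^2v − 72u^3 + 64uv^2 + 40v^2 − 64v + 12v^3 − 128    [combine like terms]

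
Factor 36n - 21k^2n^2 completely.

3n(12 - 7k^2n)

36n - 21k^2n^2
= 3(12n - 7k^2n^2)    [factor out 3]
= 3n(12 - 7k^2n)    [factor out n]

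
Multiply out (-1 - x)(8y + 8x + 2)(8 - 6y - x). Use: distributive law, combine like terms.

-52y + 48y^2 + 4xy - 78x - 54x^2 - 16 + 48xy^2 + 56x^2y + 8x^3

(-1 - x)(8y + 8x + 2)(8 - 6y - x)
= (-8y - 8x - 2 - 8xy - 8x^2 - 2x)(8 - 6y - x)    [distributive law]
= (-8y - 10x - 2 - 8xy - 8x^2)(8 - 6y - x)    [combine like terms]
= -64y + 48y^2 + 8xy - 80x + 60xy + 10x^2 - 16 + 12y + 2x - 64xy + 48xy^2 + 8x^2y - 64x^2 + 48x^2y + 8x^3    [distributive law]
= -52y + 48y^2 + 4xy - 78x - 54x^2 - 16 + 48xy^2 + 56x^2y + 8x^3    [combine like terms]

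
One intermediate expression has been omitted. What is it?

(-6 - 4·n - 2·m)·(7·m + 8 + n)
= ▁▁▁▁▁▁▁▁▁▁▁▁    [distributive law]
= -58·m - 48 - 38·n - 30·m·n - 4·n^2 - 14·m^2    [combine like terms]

By distributive law:

-42·m - 48 - 6·n - 28·m·n - 32·n - 4·n^2 - 14·m^2 - 16·m - 2·m·n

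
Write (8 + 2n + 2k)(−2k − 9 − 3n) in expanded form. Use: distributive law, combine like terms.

−34k − 72 − 42n − 10kn − 6n^2 − 4k^2

(8 + 2n + 2k)(−2k − 9 − 3n)
= −16k − 72 − 24n − 4kn − 18n − 6n^2 − 4k^2 − 18k − 6kn    [distributive law]
= −34k − 72 − 42n − 10kn − 6n^2 − 4k^2    [combine like terms]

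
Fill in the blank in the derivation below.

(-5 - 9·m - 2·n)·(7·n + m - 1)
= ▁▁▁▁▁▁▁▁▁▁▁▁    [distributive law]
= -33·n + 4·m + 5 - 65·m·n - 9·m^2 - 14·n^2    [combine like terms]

After distributive law, the bracketed line is:

-35·n - 5·m + 5 - 63·m·n - 9·m^2 + 9·m - 14·n^2 - 2·m·n + 2·n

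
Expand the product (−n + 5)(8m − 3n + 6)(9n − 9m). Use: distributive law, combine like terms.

(−n + 5)(8m − 3n + 6)(9n − 9m)
= (−8mn + 3n^2 − 6n + 40m − 15n + 30)(9n − 9m)    [distributive law]
= (−8mn + 3n^2 − 21n + 40m + 30)(9n − 9m)    [combine like terms]
= −72mn^2 + 72m^2n + 27n^3 − 27mn^2 − 189n^2 + 189mn + 360mn − 360m^2 + 270n − 270m    [distributive law]
= −99mn^2 + 72m^2n + 27n^3 − 189n^2 + 549mn − 360m^2 + 270n − 270m    [combine like terms]

−99mn^2 + 72m^2n + 27n^3 − 189n^2 + 549mn − 360m^2 + 270n − 270m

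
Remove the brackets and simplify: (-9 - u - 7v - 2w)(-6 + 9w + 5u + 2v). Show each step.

(-9 - u - 7v - 2w)(-6 + 9w + 5u + 2v)
= 54 - 81w - 45u - 18v + 6u - 9uw - 5u^2 - 2uv + 42v - 63vw - 35uv - 14v^2 + 12w - 18w^2 - 10uw - 4vw    [distributive law]
= 54 - 69w - 39u + 24v - 19uw - 5u^2 - 37uv - 67vw - 14v^2 - 18w^2    [combine like terms]

54 - 69w - 39u + 24v - 19uw - 5u^2 - 37uv - 67vw - 14v^2 - 18w^2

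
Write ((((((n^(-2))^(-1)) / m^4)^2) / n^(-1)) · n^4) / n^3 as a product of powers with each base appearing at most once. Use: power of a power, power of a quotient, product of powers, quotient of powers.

((((((n^(-2))^(-1)) / m^4)^2) / n^(-1)) · n^4) / n^3
= ((((((n^(-2))^(-1))^2) / ((m^4)^2)) / n^(-1)) · n^4) / n^3    [power of a quotient]
= (((((n^(-2))^(-2)) / ((m^4)^2)) / n^(-1)) · n^4) / n^3    [power of a power]
= (((n^4 / ((m^4)^2)) / n^(-1)) · n^4) / n^3    [power of a power]
= (((n^4 / m^8) / n^(-1)) · n^4) / n^3    [power of a power]
= m^(-8)n^6    [quotient of powers; product of powers]

m^(-8)n^6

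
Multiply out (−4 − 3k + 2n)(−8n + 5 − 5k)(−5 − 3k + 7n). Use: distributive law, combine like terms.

(−4 − 3k + 2n)(−8n + 5 − 5k)(−5 − 3k + 7n)
= (32n − 20 + 20k + 24kn − 15k + 15k^2 − 16n^2 + 10n − 10kn)(−5 − 3k + 7n)    [distributive law]
= (42n − 20 + 5k + 14kn + 15k^2 − 16n^2)(−5 − 3k + 7n)    [combine like terms]
= −210n − 126kn + 294n^2 + 100 + 60k − 140n − 25k − 15k^2 + 35kn − 70kn − 42k^2n + 98kn^2 − 75k^2 − 45k^3 + 105k^2n + 80n^2 + 48kn^2 − 112n^3    [distributive law]
= −350n − 161kn + 374n^2 + 100 + 35k − 90k^2 + 63k^2n + 146kn^2 − 45k^3 − 112n^3    [combine like terms]

−350n − 161kn + 374n^2 + 100 + 35k − 90k^2 + 63k^2n + 146kn^2 − 45k^3 − 112n^3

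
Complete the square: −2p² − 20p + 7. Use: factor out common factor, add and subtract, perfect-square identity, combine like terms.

−2(p + 5)² + 57

−2p² − 20p + 7
= −2(p² + 10p) + 7    [factor out -2 from the p-terms]
= −2(p² + 10p + 25 − 25) + 7    [add and subtract 25 inside the bracket]
= −2(p + 5)² + 50 + 7    [perfect-square identity]
= −2(p + 5)² + 57    [combine constants]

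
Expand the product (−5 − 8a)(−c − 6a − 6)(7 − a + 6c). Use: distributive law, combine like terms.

215c + 519ac + 30c² + 516a + 258a² + 210 + 280a²c + 48ac² − 48a³

(−5 − 8a)(−c − 6a − 6)(7 − a + 6c)
= (5c + 30a + 30 + 8ac + 48a² + 48a)(7 − a + 6c)    [distributive law]
= (5c + 78a + 30 + 8ac + 48a²)(7 − a + 6c)    [combine like terms]
= 35c − 5ac + 30c² + 546a − 78a² + 468ac + 210 − 30a + 180c + 56ac − 8a²c + 48ac² + 336a² − 48a³ + 288a²c    [distributive law]
= 215c + 519ac + 30c² + 516a + 258a² + 210 + 280a²c + 48ac² − 48a³    [combine like terms]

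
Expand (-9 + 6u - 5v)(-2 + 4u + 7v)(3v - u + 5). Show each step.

(-9 + 6u - 5v)(-2 + 4u + 7v)(3v - u + 5)
= (18 - 36u - 63v - 12u + 24u² + 42uv + 10v - 20uv - 35v²)(3v - u + 5)    [distributive law]
= (18 - 48u - 53v + 24u² + 22uv - 35v²)(3v - u + 5)    [combine like terms]
= 54v - 18u + 90 - 144uv + 48u² - 240u - 159v² + 53uv - 265v + 72u²v - 24u³ + 120u² + 66uv² - 22u²v + 110uv - 105v³ + 35uv² - 175v²    [distributive law]
= -211v - 258u + 90 + 19uv + 168u² - 334v² + 50u²v - 24u³ + 101uv² - 105v³    [combine like terms]

-211v - 258u + 90 + 19uv + 168u² - 334v² + 50u²v - 24u³ + 101uv² - 105v³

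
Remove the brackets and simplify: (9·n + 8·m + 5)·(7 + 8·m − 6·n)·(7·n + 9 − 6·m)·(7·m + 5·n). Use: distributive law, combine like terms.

(9·n + 8·m + 5)·(7 + 8·m − 6·n)·(7·n + 9 − 6·m)·(7·m + 5·n)
= (63·n + 72·m·n − 54·n^2 + 56·m + 64·m^2 − 48·m·n + 35 + 40·m − 30·n)·(7·n + 9 − 6·m)·(7·m + 5·n)    [distributive law]
= (33·n + 24·m·n − 54·n^2 + 96·m + 64·m^2 + 35)·(7·n + 9 − 6·m)·(7·m + 5·n)    [combine like terms]
= (231·n^2 + 297·n − 198·m·n + 168·m·n^2 + 216·m·n − 144·m^2·n − 378·n^3 − 486·n^2 + 324·m·n^2 + 672·m·n + 864·m − 576·m^2 + 448·m^2·n + 576·m^2 − 384·m^3 + 245·n + 315 − 210·m)·(7·m + 5·n)    [distributive law]
= (−255·n^2 + 542·n + 690·m·n + 492·m·n^2 + 304·m^2·n − 378·n^3 + 654·m − 384·m^3 + 315)·(7·m + 5·n)    [combine like terms]
= −1785·m·n^2 − 1275·n^3 + 3794·m·n + 2710·n^2 + 4830·m^2·n + 3450·m·n^2 + 3444·m^2·n^2 + 2460·m·n^3 + 2128·m^3·n + 1520·m^2·n^2 − 2646·m·n^3 − 1890·n^4 + 4578·m^2 + 3270·m·n − 2688·m^4 − 1920·m^3·n + 2205·m + 1575·n    [distributive law]
= 1665·m·n^2 − 1275·n^3 + 7064·m·n + 2710·n^2 + 4830·m^2·n + 4964·m^2·n^2 − 186·m·n^3 + 208·m^3·n − 1890·n^4 + 4578·m^2 − 2688·m^4 + 2205·m + 1575·n    [combine like terms]

1665·m·n^2 − 1275·n^3 + 7064·m·n + 2710·n^2 + 4830·m^2·n + 4964·m^2·n^2 − 186·m·n^3 + 208·m^3·n − 1890·n^4 + 4578·m^2 − 2688·m^4 + 2205·m + 1575·n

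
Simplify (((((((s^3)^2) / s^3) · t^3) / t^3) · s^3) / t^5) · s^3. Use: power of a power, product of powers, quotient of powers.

s^9t^(-5)

(((((((s^3)^2) / s^3) · t^3) / t^3) · s^3) / t^5) · s^3
= (((((s^6 / s^3) · t^3) / t^3) · s^3) / t^5) · s^3    [power of a power]
= ((((s^3 · t^3) / t^3) · s^3) / t^5) · s^3    [quotient of powers]
= s^9t^(-5)    [quotient of powers; product of powers]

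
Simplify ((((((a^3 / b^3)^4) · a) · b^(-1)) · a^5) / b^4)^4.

((((((a^3 / b^3)^4) · a) · b^(-1)) · a^5) / b^4)^4
= ((((((a^3 / b^3)^4) · a) · b^(-1)) · a^5)^4) / ((b^4)^4)    [power of a quotient]
= ((((((a^3 / b^3)^4) · a) · b^(-1))^4) · ((a^5)^4)) / ((b^4)^4)    [power of a product]
= ((((((a^3 / b^3)^4) · a)^4) · ((b^(-1))^4)) · ((a^5)^4)) / ((b^4)^4)    [power of a product]
= ((((((a^3 / b^3)^4)^4) · (a^4)) · ((b^(-1))^4)) · ((a^5)^4)) / ((b^4)^4)    [power of a product]
= (((((a^3 / b^3)^16) · (a^4)) · ((b^(-1))^4)) · ((a^5)^4)) / ((b^4)^4)    [power of a power]
= ((((((a^3)^16) / ((b^3)^16)) · (a^4)) · ((b^(-1))^4)) · ((a^5)^4)) / ((b^4)^4)    [power of a quotient]
= ((((a^48 / ((b^3)^16)) · (a^4)) · ((b^(-1))^4)) · ((a^5)^4)) / ((b^4)^4)    [power of a power]
= ((((a^48 / b^48) · (a^4)) · ((b^(-1))^4)) · ((a^5)^4)) / ((b^4)^4)    [power of a power]
= ((((a^48 / b^48) · a^4) · b^(-4)) · ((a^5)^4)) / ((b^4)^4)    [power of a power]
= ((((a^48 / b^48) · a^4) · b^(-4)) · a^20) / ((b^4)^4)    [power of a power]
= ((((a^48 / b^48) · a^4) · b^(-4)) · a^20) / b^16    [power of a power]
= a^72·b^(-68)    [quotient of powers; product of powers]

a^72·b^(-68)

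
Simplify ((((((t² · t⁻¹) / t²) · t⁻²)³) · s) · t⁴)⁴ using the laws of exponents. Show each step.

((((((t² · t⁻¹) / t²) · t⁻²)³) · s) · t⁴)⁴
= ((((((t² · t⁻¹) / t²) · t⁻²)³) · s)⁴) · ((t⁴)⁴)    [power of a product]
= ((((((t² · t⁻¹) / t²) · t⁻²)³)⁴) · (s⁴)) · ((t⁴)⁴)    [power of a product]
= (((((t² · t⁻¹) / t²) · t⁻²)¹²) · (s⁴)) · ((t⁴)⁴)    [power of a power]
= (((((t² · t⁻¹) / t²)¹²) · ((t⁻²)¹²)) · (s⁴)) · ((t⁴)⁴)    [power of a product]
= (((((t² · t⁻¹)¹²) / ((t²)¹²)) · ((t⁻²)¹²)) · (s⁴)) · ((t⁴)⁴)    [power of a quotient]
= ((((((t²)¹²) · ((t⁻¹)¹²)) / ((t²)¹²)) · ((t⁻²)¹²)) · (s⁴)) · ((t⁴)⁴)    [power of a product]
= ((((t²⁴ · ((t⁻¹)¹²)) / ((t²)¹²)) · ((t⁻²)¹²)) · (s⁴)) · ((t⁴)⁴)    [power of a power]
= ((((t²⁴ · t⁻¹²) / ((t²)¹²)) · ((t⁻²)¹²)) · (s⁴)) · ((t⁴)⁴)    [power of a power]
= (((t¹² / ((t²)¹²)) · ((t⁻²)¹²)) · (s⁴)) · ((t⁴)⁴)    [product of powers]
= (((t¹² / t²⁴) · ((t⁻²)¹²)) · (s⁴)) · ((t⁴)⁴)    [power of a power]
= ((t⁻¹² · ((t⁻²)¹²)) · (s⁴)) · ((t⁴)⁴)    [quotient of powers]
= ((t⁻¹² · t⁻²⁴) · (s⁴)) · ((t⁴)⁴)    [power of a power]
= (t⁻³⁶ · (s⁴)) · ((t⁴)⁴)    [product of powers]
= (t⁻³⁶ · s⁴) · t¹⁶    [power of a power]
= s⁴t⁻²⁰    [product of powers]

s⁴t⁻²⁰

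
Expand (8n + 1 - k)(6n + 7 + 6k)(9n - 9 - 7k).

432n³ + 126n² + 42kn² - 495n - 821kn - 348k²n - 63 - 40k + 61k² + 42k³

(8n + 1 - k)(6n + 7 + 6k)(9n - 9 - 7k)
= (48n² + 56n + 48kn + 6n + 7 + 6k - 6kn - 7k - 6k²)(9n - 9 - 7k)    [distributive law]
= (48n² + 62n + 42kn + 7 - k - 6k²)(9n - 9 - 7k)    [combine like terms]
= 432n³ - 432n² - 336kn² + 558n² - 558n - 434kn + 378kn² - 378kn - 294k²n + 63n - 63 - 49k - 9kn + 9k + 7k² - 54k²n + 54k² + 42k³    [distributive law]
= 432n³ + 126n² + 42kn² - 495n - 821kn - 348k²n - 63 - 40k + 61k² + 42k³    [combine like terms]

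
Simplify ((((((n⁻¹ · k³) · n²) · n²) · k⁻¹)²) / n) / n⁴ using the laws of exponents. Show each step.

((((((n⁻¹ · k³) · n²) · n²) · k⁻¹)²) / n) / n⁴
= ((((((n⁻¹ · k³) · n²) · n²)²) · ((k⁻¹)²)) / n) / n⁴    [power of a product]
= ((((((n⁻¹ · k³) · n²)²) · ((n²)²)) · ((k⁻¹)²)) / n) / n⁴    [power of a product]
= ((((((n⁻¹ · k³)²) · ((n²)²)) · ((n²)²)) · ((k⁻¹)²)) / n) / n⁴    [power of a product]
= (((((((n⁻¹)²) · ((k³)²)) · ((n²)²)) · ((n²)²)) · ((k⁻¹)²)) / n) / n⁴    [power of a product]
= (((((n⁻² · ((k³)²)) · ((n²)²)) · ((n²)²)) · ((k⁻¹)²)) / n) / n⁴    [power of a power]
= (((((n⁻² · k⁶) · ((n²)²)) · ((n²)²)) · ((k⁻¹)²)) / n) / n⁴    [power of a power]
= (((((n⁻² · k⁶) · n⁴) · ((n²)²)) · ((k⁻¹)²)) / n) / n⁴    [power of a power]
= (((((n⁻² · k⁶) · n⁴) · n⁴) · ((k⁻¹)²)) / n) / n⁴    [power of a power]
= (((((n⁻² · k⁶) · n⁴) · n⁴) · k⁻²) / n) / n⁴    [power of a power]
= k⁴n    [quotient of powers; product of powers]

k⁴n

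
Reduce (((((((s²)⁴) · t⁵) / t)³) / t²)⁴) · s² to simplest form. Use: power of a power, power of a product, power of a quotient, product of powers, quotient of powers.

(((((((s²)⁴) · t⁵) / t)³) / t²)⁴) · s²
= (((((((s²)⁴) · t⁵) / t)³)⁴) / ((t²)⁴)) · s²    [power of a quotient]
= ((((((s²)⁴) · t⁵) / t)¹²) / ((t²)⁴)) · s²    [power of a power]
= ((((((s²)⁴) · t⁵)¹²) / (t¹²)) / ((t²)⁴)) · s²    [power of a quotient]
= ((((((s²)⁴)¹²) · ((t⁵)¹²)) / (t¹²)) / ((t²)⁴)) · s²    [power of a product]
= (((((s²)⁴⁸) · ((t⁵)¹²)) / (t¹²)) / ((t²)⁴)) · s²    [power of a power]
= (((s⁹⁶ · ((t⁵)¹²)) / (t¹²)) / ((t²)⁴)) · s²    [power of a power]
= (((s⁹⁶ · t⁶⁰) / (t¹²)) / ((t²)⁴)) · s²    [power of a power]
= (((s⁹⁶ · t⁶⁰) / t¹²) / t⁸) · s²    [power of a power]
= s⁹⁸·t⁴⁰    [quotient of powers; product of powers]

s⁹⁸·t⁴⁰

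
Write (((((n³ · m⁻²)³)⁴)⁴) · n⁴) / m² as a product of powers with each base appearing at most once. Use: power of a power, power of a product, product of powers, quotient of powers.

(((((n³ · m⁻²)³)⁴)⁴) · n⁴) / m²
= ((((n³ · m⁻²)³)¹⁶) · n⁴) / m²    [power of a power]
= (((n³ · m⁻²)⁴⁸) · n⁴) / m²    [power of a power]
= ((((n³)⁴⁸) · ((m⁻²)⁴⁸)) · n⁴) / m²    [power of a product]
= ((n¹⁴⁴ · ((m⁻²)⁴⁸)) · n⁴) / m²    [power of a power]
= ((n¹⁴⁴ · m⁻⁹⁶) · n⁴) / m²    [power of a power]
= m⁻⁹⁸n¹⁴⁸    [quotient of powers; product of powers]

m⁻⁹⁸n¹⁴⁸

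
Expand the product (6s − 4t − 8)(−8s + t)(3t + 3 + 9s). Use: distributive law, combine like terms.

198s^2t + 432s^2 − 432s^3 + 78st^2 + 234st − 12t^3 − 36t^2 + 192s − 24t

(6s − 4t − 8)(−8s + t)(3t + 3 + 9s)
= (−48s^2 + 6st + 32st − 4t^2 + 64s − 8t)(3t + 3 + 9s)    [distributive law]
= (−48s^2 + 38st − 4t^2 + 64s − 8t)(3t + 3 + 9s)    [combine like terms]
= −144s^2t − 144s^2 − 432s^3 + 114st^2 + 114st + 342s^2t − 12t^3 − 12t^2 − 36st^2 + 192st + 192s + 576s^2 − 24t^2 − 24t − 72st    [distributive law]
= 198s^2t + 432s^2 − 432s^3 + 78st^2 + 234st − 12t^3 − 36t^2 + 192s − 24t    [combine like terms]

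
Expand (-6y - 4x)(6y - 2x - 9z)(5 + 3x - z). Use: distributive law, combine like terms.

(-6y - 4x)(6y - 2x - 9z)(5 + 3x - z)
= (-36y^2 + 12xy + 54yz - 24xy + 8x^2 + 36xz)(5 + 3x - z)    [distributive law]
= (-36y^2 - 12xy + 54yz + 8x^2 + 36xz)(5 + 3x - z)    [combine like terms]
= -180y^2 - 108xy^2 + 36y^2z - 60xy - 36x^2y + 12xyz + 270yz + 162xyz - 54yz^2 + 40x^2 + 24x^3 - 8x^2z + 180xz + 108x^2z - 36xz^2    [distributive law]
= -180y^2 - 108xy^2 + 36y^2z - 60xy - 36x^2y + 174xyz + 270yz - 54yz^2 + 40x^2 + 24x^3 + 100x^2z + 180xz - 36xz^2    [combine like terms]

-180y^2 - 108xy^2 + 36y^2z - 60xy - 36x^2y + 174xyz + 270yz - 54yz^2 + 40x^2 + 24x^3 + 100x^2z + 180xz - 36xz^2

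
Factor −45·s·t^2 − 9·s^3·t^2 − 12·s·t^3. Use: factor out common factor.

−45·s·t^2 − 9·s^3·t^2 − 12·s·t^3
= 3(−15·s·t^2 − 3·s^3·t^2 − 4·s·t^3)    [factor out 3]
= 3·s·t^2(−15 − 3·s^2 − 4·t)    [factor out s·t^2]

3·s·t^2(−15 − 3·s^2 − 4·t)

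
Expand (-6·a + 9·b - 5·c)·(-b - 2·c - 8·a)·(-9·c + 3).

(-6·a + 9·b - 5·c)·(-b - 2·c - 8·a)·(-9·c + 3)
= (6·a·b + 12·a·c + 48·a² - 9·b² - 18·b·c - 72·a·b + 5·b·c + 10·c² + 40·a·c)·(-9·c + 3)    [distributive law]
= (-66·a·b + 52·a·c + 48·a² - 9·b² - 13·b·c + 10·c²)·(-9·c + 3)    [combine like terms]
= 594·a·b·c - 198·a·b - 468·a·c² + 156·a·c - 432·a²·c + 144·a² + 81·b²·c - 27·b² + 117·b·c² - 39·b·c - 90·c³ + 30·c²    [distributive law]

594·a·b·c - 198·a·b - 468·a·c² + 156·a·c - 432·a²·c + 144·a² + 81·b²·c - 27·b² + 117·b·c² - 39·b·c - 90·c³ + 30·c²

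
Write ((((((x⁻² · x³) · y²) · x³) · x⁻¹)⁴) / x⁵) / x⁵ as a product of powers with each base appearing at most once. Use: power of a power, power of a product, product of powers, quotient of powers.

((((((x⁻² · x³) · y²) · x³) · x⁻¹)⁴) / x⁵) / x⁵
= ((((((x⁻² · x³) · y²) · x³)⁴) · ((x⁻¹)⁴)) / x⁵) / x⁵    [power of a product]
= ((((((x⁻² · x³) · y²)⁴) · ((x³)⁴)) · ((x⁻¹)⁴)) / x⁵) / x⁵    [power of a product]
= ((((((x⁻² · x³)⁴) · ((y²)⁴)) · ((x³)⁴)) · ((x⁻¹)⁴)) / x⁵) / x⁵    [power of a product]
= (((((((x⁻²)⁴) · ((x³)⁴)) · ((y²)⁴)) · ((x³)⁴)) · ((x⁻¹)⁴)) / x⁵) / x⁵    [power of a product]
= (((((x⁻⁸ · ((x³)⁴)) · ((y²)⁴)) · ((x³)⁴)) · ((x⁻¹)⁴)) / x⁵) / x⁵    [power of a power]
= (((((x⁻⁸ · x¹²) · ((y²)⁴)) · ((x³)⁴)) · ((x⁻¹)⁴)) / x⁵) / x⁵    [power of a power]
= ((((x⁴ · ((y²)⁴)) · ((x³)⁴)) · ((x⁻¹)⁴)) / x⁵) / x⁵    [product of powers]
= ((((x⁴ · y⁸) · ((x³)⁴)) · ((x⁻¹)⁴)) / x⁵) / x⁵    [power of a power]
= ((((x⁴ · y⁸) · x¹²) · ((x⁻¹)⁴)) / x⁵) / x⁵    [power of a power]
= ((((x⁴ · y⁸) · x¹²) · x⁻⁴) / x⁵) / x⁵    [power of a power]
= x²·y⁸    [quotient of powers; product of powers]

x²·y⁸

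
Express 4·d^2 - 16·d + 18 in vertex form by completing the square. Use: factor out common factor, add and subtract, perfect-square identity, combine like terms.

4·d^2 - 16·d + 18
= 4(d^2 - 4·d) + 18    [factor out 4 from the d-terms]
= 4(d^2 - 4·d + 4 - 4) + 18    [add and subtract 4 inside the bracket]
= 4(d - 2)^2 - 16 + 18    [perfect-square identity]
= 4(d - 2)^2 + 2    [combine constants]

4(d - 2)^2 + 2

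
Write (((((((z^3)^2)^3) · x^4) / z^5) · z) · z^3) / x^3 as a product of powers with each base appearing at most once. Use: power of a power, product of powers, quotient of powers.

xz^17

(((((((z^3)^2)^3) · x^4) / z^5) · z) · z^3) / x^3
= ((((((z^3)^6) · x^4) / z^5) · z) · z^3) / x^3    [power of a power]
= ((((z^18 · x^4) / z^5) · z) · z^3) / x^3    [power of a power]
= xz^17    [quotient of powers; product of powers]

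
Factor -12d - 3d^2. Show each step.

3d(-4 - d)

-12d - 3d^2
= 3(-4d - d^2)    [factor out 3]
= 3d(-4 - d)    [factor out d]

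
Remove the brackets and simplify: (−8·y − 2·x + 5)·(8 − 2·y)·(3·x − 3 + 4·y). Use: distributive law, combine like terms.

(−8·y − 2·x + 5)·(8 − 2·y)·(3·x − 3 + 4·y)
= (−64·y + 16·y² − 16·x + 4·x·y + 40 − 10·y)·(3·x − 3 + 4·y)    [distributive law]
= (−74·y + 16·y² − 16·x + 4·x·y + 40)·(3·x − 3 + 4·y)    [combine like terms]
= −222·x·y + 222·y − 296·y² + 48·x·y² − 48·y² + 64·y³ − 48·x² + 48·x − 64·x·y + 12·x²·y − 12·x·y + 16·x·y² + 120·x − 120 + 160·y    [distributive law]
= −298·x·y + 382·y − 344·y² + 64·x·y² + 64·y³ − 48·x² + 168·x + 12·x²·y − 120    [combine like terms]

−298·x·y + 382·y − 344·y² + 64·x·y² + 64·y³ − 48·x² + 168·x + 12·x²·y − 120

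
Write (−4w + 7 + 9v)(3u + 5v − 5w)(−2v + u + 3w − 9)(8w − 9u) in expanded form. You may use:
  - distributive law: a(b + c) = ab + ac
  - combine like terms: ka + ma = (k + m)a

2435uvw^2 − 144u^2vw + 48u^2w^2 + 108u^3w − 668uw^3 + 3653uw^2 − 1056u^2w + 2120v^2w^2 − 2457uv^2w − 1880vw^3 + 6080vw^2 − 8840uvw + 480w^4 − 2280w^3 + 2250u^2v − 189u^3 − 4347uw + 1701u^2 − 3800v^2w + 4275uv^2 − 2520vw + 2835uv + 2520w^2 + 81u^2v^2 − 243u^3v − 720v^3w + 810uv^3

(−4w + 7 + 9v)(3u + 5v − 5w)(−2v + u + 3w − 9)(8w − 9u)
= (−12uw − 20vw + 20w^2 + 21u + 35v − 35w + 27uv + 45v^2 − 45vw)(−2v + u + 3w − 9)(8w − 9u)    [distributive law]
= (−12uw − 65vw + 20w^2 + 21u + 35v − 35w + 27uv + 45v^2)(−2v + u + 3w − 9)(8w − 9u)    [combine like terms]
= (24uvw − 12u^2w − 36uw^2 + 108uw + 130v^2w − 65uvw − 195vw^2 + 585vw − 40vw^2 + 20uw^2 + 60w^3 − 180w^2 − 42uv + 21u^2 + 63uw − 189u − 70v^2 + 35uv + 105vw − 315v + 70vw − 35uw − 105w^2 + 315w − 54uv^2 + 27u^2v + 81uvw − 243uv − 90v^3 + 45uv^2 + 135v^2w − 405v^2)(8w − 9u)    [distributive law]
= (40uvw − 12u^2w − 16uw^2 + 136uw + 265v^2w − 235vw^2 + 760vw + 60w^3 − 285w^2 − 250uv + 21u^2 − 189u − 475v^2 − 315v + 315w − 9uv^2 + 27u^2v − 90v^3)(8w − 9u)    [combine like terms]
= 320uvw^2 − 360u^2vw − 96u^2w^2 + 108u^3w − 128uw^3 + 144u^2w^2 + 1088uw^2 − 1224u^2w + 2120v^2w^2 − 2385uv^2w − 1880vw^3 + 2115uvw^2 + 6080vw^2 − 6840uvw + 480w^4 − 540uw^3 − 2280w^3 + 2565uw^2 − 2000uvw + 2250u^2v + 168u^2w − 189u^3 − 1512uw + 1701u^2 − 3800v^2w + 4275uv^2 − 2520vw + 2835uv + 2520w^2 − 2835uw − 72uv^2w + 81u^2v^2 + 216u^2vw − 243u^3v − 720v^3w + 810uv^3    [distributive law]
= 2435uvw^2 − 144u^2vw + 48u^2w^2 + 108u^3w − 668uw^3 + 3653uw^2 − 1056u^2w + 2120v^2w^2 − 2457uv^2w − 1880vw^3 + 6080vw^2 − 8840uvw + 480w^4 − 2280w^3 + 2250u^2v − 189u^3 − 4347uw + 1701u^2 − 3800v^2w + 4275uv^2 − 2520vw + 2835uv + 2520w^2 + 81u^2v^2 − 243u^3v − 720v^3w + 810uv^3    [combine like terms]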